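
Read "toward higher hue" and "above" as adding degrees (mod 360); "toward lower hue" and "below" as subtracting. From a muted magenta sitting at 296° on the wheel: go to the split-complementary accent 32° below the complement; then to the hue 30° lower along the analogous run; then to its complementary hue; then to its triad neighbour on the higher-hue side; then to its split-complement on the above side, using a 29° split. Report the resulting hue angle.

203°

296 + 148 = 444 → 444 − 360 = 84°   (split-comp 32° ↓)
84 − 30 = 54°   (analog 30° ↓)
54 + 180 = 234°   (complement)
234 + 120 = 354°   (triadic ↑)
354 + 209 = 563 → 563 − 360 = 203°   (split-comp 29° ↑)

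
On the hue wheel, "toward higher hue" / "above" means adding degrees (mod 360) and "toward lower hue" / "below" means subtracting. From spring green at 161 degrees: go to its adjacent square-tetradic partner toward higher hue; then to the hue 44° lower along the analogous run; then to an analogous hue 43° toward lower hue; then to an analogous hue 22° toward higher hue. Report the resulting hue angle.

186°

square ↑ +90°: 161 + 90 = 251°
analog 44° ↓ −44°: 251 − 44 = 207°
analog 43° ↓ −43°: 207 − 43 = 164°
analog 22° ↑ +22°: 164 + 22 = 186°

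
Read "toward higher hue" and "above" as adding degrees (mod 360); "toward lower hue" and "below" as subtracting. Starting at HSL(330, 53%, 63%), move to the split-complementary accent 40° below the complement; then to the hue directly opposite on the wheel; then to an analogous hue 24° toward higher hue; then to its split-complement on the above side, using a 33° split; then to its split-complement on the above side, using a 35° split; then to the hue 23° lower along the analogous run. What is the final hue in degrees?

359°

330 + 140 = 470 → 470 − 360 = 110°   (split-comp 40° ↓)
110 + 180 = 290°   (complement)
290 + 24 = 314°   (analog 24° ↑)
314 + 213 = 527 → 527 − 360 = 167°   (split-comp 33° ↑)
167 + 215 = 382 → 382 − 360 = 22°   (split-comp 35° ↑)
22 − 23 = -1 → -1 + 360 = 359°   (analog 23° ↓)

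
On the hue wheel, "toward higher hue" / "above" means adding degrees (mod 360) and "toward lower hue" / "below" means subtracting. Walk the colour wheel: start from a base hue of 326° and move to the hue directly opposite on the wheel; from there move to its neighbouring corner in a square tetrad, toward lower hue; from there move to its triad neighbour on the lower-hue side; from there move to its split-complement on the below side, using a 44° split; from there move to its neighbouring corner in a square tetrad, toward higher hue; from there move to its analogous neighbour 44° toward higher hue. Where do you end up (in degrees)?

206°

326 + 180 = 506 → 506 − 360 = 146°   (complement)
146 − 90 = 56°   (square ↓)
56 − 120 = -64 → -64 + 360 = 296°   (triadic ↓)
296 + 136 = 432 → 432 − 360 = 72°   (split-comp 44° ↓)
72 + 90 = 162°   (square ↑)
162 + 44 = 206°   (analog 44° ↑)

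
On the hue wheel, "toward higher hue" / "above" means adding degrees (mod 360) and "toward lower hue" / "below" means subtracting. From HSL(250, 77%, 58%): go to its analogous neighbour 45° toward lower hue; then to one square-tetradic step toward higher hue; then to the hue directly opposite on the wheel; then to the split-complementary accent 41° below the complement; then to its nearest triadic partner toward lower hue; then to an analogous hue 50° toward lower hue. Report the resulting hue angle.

84°

250 − 45 = 205°   (analog 45° ↓)
205 + 90 = 295°   (square ↑)
295 + 180 = 475 → 475 − 360 = 115°   (complement)
115 + 139 = 254°   (split-comp 41° ↓)
254 − 120 = 134°   (triadic ↓)
134 − 50 = 84°   (analog 50° ↓)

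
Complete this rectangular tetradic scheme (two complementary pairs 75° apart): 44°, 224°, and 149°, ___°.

A rectangular tetradic uses two complementary pairs 75° apart: offsets 0°, 75°, 180°, 255°.
Among {44°, 149°, 224°}, 224° and 44° are a 180° pair.
The remaining hue 149° needs its own complement: 149 + 180 = 329°

329°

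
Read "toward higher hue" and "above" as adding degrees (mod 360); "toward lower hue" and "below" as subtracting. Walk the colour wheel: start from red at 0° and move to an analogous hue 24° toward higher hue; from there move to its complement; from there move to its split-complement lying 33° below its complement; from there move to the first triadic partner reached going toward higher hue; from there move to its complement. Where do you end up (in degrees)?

0 + 24 = 24°   (analog 24° ↑)
24 + 180 = 204°   (complement)
204 + 147 = 351°   (split-comp 33° ↓)
351 + 120 = 471 → 471 − 360 = 111°   (triadic ↑)
111 + 180 = 291°   (complement)

291°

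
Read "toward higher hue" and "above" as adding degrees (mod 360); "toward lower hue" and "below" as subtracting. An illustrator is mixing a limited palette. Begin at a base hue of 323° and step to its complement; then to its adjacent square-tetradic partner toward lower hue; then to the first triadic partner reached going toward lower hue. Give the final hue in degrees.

323 + 180 = 503 → 503 − 360 = 143°   (complement)
143 − 90 = 53°   (square ↓)
53 − 120 = -67 → -67 + 360 = 293°   (triadic ↓)

293°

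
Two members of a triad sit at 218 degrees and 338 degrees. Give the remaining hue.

A triad spaces three hues 120° apart.
The full set is {98°, 218°, 338°}.

98°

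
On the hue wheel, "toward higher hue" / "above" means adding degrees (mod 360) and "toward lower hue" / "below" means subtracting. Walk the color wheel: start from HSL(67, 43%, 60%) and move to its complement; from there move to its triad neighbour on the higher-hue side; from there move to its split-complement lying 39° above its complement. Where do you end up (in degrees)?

226°

+180° (complement): 67 + 180 = 247°
+120° (triadic ↑): 247 + 120 = 367 → 367 − 360 = 7°
+219° (split-comp 39° ↑): 7 + 219 = 226°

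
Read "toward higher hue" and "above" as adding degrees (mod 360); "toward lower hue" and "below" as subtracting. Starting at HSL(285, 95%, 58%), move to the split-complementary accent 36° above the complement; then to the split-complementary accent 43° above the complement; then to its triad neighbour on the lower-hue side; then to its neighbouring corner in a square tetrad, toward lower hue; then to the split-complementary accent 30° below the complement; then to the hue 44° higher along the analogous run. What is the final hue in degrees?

285 + 216 = 501 → 501 − 360 = 141°   (split-comp 36° ↑)
141 + 223 = 364 → 364 − 360 = 4°   (split-comp 43° ↑)
4 − 120 = -116 → -116 + 360 = 244°   (triadic ↓)
244 − 90 = 154°   (square ↓)
154 + 150 = 304°   (split-comp 30° ↓)
304 + 44 = 348°   (analog 44° ↑)

348°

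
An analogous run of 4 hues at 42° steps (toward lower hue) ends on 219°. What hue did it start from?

345°

3 steps of 42° (toward lower hue) give a net shift of −126°.
Start = end − shift: 219 + 126 = 345°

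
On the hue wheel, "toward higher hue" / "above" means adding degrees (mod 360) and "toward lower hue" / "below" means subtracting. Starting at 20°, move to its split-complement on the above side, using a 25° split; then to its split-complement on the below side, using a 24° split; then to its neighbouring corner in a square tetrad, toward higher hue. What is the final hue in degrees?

111°

20 + 205 = 225°   (split-comp 25° ↑)
225 + 156 = 381 → 381 − 360 = 21°   (split-comp 24° ↓)
21 + 90 = 111°   (square ↑)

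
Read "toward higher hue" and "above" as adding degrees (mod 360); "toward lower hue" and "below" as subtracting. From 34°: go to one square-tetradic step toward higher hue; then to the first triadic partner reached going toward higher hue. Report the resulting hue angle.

+90° (square ↑): 34 + 90 = 124°
+120° (triadic ↑): 124 + 120 = 244°

244°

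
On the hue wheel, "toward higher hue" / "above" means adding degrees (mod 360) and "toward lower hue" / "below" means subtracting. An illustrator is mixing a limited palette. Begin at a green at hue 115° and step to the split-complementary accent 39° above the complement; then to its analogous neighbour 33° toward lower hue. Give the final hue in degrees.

split-comp 39° ↑ +219°: 115 + 219 = 334°
analog 33° ↓ −33°: 334 − 33 = 301°

301°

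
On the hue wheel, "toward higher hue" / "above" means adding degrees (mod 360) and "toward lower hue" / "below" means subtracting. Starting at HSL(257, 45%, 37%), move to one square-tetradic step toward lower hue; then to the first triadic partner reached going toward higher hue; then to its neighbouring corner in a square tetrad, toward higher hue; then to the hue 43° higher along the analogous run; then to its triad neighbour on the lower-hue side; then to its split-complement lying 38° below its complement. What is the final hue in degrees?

257 − 90 = 167°   (square ↓)
167 + 120 = 287°   (triadic ↑)
287 + 90 = 377 → 377 − 360 = 17°   (square ↑)
17 + 43 = 60°   (analog 43° ↑)
60 − 120 = -60 → -60 + 360 = 300°   (triadic ↓)
300 + 142 = 442 → 442 − 360 = 82°   (split-comp 38° ↓)

82°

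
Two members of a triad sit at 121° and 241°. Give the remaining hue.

1°

A triad spaces three hues 120° apart.
The full set is {1°, 121°, 241°}.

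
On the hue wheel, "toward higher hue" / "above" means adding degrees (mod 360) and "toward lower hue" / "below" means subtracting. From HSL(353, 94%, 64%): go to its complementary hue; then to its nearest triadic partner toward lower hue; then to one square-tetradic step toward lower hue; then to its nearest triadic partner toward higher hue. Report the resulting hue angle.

+180° (complement): 353 + 180 = 533 → 533 − 360 = 173°
−120° (triadic ↓): 173 − 120 = 53°
−90° (square ↓): 53 − 90 = -37 → -37 + 360 = 323°
+120° (triadic ↑): 323 + 120 = 443 → 443 − 360 = 83°

83°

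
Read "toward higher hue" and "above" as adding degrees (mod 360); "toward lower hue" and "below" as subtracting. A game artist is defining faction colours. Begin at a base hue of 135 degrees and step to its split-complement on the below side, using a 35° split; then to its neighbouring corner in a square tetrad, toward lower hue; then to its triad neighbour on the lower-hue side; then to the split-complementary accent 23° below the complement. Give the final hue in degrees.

+145° (split-comp 35° ↓): 135 + 145 = 280°
−90° (square ↓): 280 − 90 = 190°
−120° (triadic ↓): 190 − 120 = 70°
+157° (split-comp 23° ↓): 70 + 157 = 227°

227°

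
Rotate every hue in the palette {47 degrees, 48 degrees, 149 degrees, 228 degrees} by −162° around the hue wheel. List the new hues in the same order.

47 − 162 = -115 → -115 + 360 = 245°
48 − 162 = -114 → -114 + 360 = 246°
149 − 162 = -13 → -13 + 360 = 347°
228 − 162 = 66°

245°, 246°, 347°, 66°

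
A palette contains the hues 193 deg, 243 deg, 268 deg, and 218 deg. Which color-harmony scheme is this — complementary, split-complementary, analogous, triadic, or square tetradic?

Sort the hues: 193°, 218°, 243°, 268°.
Successive gaps around the wheel: 25°, 25°, 25°, 285°.
A run of hues at equal small steps (25°) with one large closing gap is an analogous group.

analogous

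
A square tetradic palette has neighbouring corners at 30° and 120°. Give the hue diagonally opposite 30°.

A square tetradic scheme places four hues 90° apart; opposite corners are 180° apart.
30 + 180 = 210°

210°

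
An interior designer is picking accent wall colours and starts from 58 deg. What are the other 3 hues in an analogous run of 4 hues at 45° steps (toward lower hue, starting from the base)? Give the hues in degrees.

13°, 328°, and 283°

Analogous hues sit every 45° along the wheel.
58 − 45 = 13°
58 − 90 = -32 → -32 + 360 = 328°
58 − 135 = -77 → -77 + 360 = 283°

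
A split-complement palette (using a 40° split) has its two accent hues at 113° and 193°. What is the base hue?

333°

The accents sit 40° either side of the complement, so the complement is their short-arc midpoint on the wheel.
Short-arc midpoint of 113° and 193°: 153°.
Base is 180° from the complement: 153 − 180 = -27 → -27 + 360 = 333°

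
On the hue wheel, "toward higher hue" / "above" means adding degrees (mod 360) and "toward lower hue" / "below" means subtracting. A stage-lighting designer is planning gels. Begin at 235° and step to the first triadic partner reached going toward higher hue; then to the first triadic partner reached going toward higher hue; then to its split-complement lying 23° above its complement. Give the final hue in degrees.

318°

235 + 120 = 355°   (triadic ↑)
355 + 120 = 475 → 475 − 360 = 115°   (triadic ↑)
115 + 203 = 318°   (split-comp 23° ↑)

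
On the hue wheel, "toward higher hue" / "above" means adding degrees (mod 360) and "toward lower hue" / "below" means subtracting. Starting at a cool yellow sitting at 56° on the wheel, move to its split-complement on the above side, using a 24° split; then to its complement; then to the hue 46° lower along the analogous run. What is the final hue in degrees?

split-comp 24° ↑ +204°: 56 + 204 = 260°
complement +180°: 260 + 180 = 440 → 440 − 360 = 80°
analog 46° ↓ −46°: 80 − 46 = 34°

34°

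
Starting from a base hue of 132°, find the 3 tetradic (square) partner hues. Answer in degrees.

A square tetradic scheme places four hues every 90°.
132 + 90 = 222°
132 + 180 = 312°
132 + 270 = 402 → 402 − 360 = 42°

222°, 312°, 42°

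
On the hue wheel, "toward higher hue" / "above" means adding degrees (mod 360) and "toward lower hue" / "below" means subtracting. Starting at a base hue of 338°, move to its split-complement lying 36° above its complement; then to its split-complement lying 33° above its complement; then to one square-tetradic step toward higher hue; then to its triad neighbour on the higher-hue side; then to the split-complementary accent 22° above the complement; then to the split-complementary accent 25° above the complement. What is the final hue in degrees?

304°

338 + 216 = 554 → 554 − 360 = 194°   (split-comp 36° ↑)
194 + 213 = 407 → 407 − 360 = 47°   (split-comp 33° ↑)
47 + 90 = 137°   (square ↑)
137 + 120 = 257°   (triadic ↑)
257 + 202 = 459 → 459 − 360 = 99°   (split-comp 22° ↑)
99 + 205 = 304°   (split-comp 25° ↑)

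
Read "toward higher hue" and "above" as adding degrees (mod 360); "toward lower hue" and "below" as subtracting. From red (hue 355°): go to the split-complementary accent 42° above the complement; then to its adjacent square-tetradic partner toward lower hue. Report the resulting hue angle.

355 + 222 = 577 → 577 − 360 = 217°   (split-comp 42° ↑)
217 − 90 = 127°   (square ↓)

127°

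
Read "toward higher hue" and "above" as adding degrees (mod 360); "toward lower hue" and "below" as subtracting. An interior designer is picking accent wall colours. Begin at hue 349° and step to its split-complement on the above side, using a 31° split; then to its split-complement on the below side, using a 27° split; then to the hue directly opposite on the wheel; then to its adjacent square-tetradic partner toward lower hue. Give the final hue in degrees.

+211° (split-comp 31° ↑): 349 + 211 = 560 → 560 − 360 = 200°
+153° (split-comp 27° ↓): 200 + 153 = 353°
+180° (complement): 353 + 180 = 533 → 533 − 360 = 173°
−90° (square ↓): 173 − 90 = 83°

83°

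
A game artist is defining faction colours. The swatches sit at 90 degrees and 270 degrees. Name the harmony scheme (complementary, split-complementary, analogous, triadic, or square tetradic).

complementary

Sort the hues: 90°, 270°.
Successive gaps around the wheel: 180°, 180°.
Two hues 180° apart are complementary.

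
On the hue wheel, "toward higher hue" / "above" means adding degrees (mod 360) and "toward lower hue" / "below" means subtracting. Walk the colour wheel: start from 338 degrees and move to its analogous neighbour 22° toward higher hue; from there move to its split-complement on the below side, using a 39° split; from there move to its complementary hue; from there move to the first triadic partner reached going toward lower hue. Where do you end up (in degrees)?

338 + 22 = 360 → 360 − 360 = 0°   (analog 22° ↑)
0 + 141 = 141°   (split-comp 39° ↓)
141 + 180 = 321°   (complement)
321 − 120 = 201°   (triadic ↓)

201°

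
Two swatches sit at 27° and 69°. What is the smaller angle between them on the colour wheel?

|27 − 69| = 42.
42 ≤ 180, so the shorter arc is 42°.

42°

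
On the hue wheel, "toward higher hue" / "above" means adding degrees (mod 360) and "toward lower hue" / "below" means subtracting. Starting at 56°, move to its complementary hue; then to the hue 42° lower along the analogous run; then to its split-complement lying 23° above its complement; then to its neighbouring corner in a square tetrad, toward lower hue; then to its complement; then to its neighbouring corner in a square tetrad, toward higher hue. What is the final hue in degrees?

217°

complement +180°: 56 + 180 = 236°
analog 42° ↓ −42°: 236 − 42 = 194°
split-comp 23° ↑ +203°: 194 + 203 = 397 → 397 − 360 = 37°
square ↓ −90°: 37 − 90 = -53 → -53 + 360 = 307°
complement +180°: 307 + 180 = 487 → 487 − 360 = 127°
square ↑ +90°: 127 + 90 = 217°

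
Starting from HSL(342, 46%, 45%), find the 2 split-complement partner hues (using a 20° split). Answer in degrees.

142° and 182°

Split-complementary hues sit 20° either side of the complement.
Complement of 342°: 342 + 180 = 522 → 522 − 360 = 162°
162 − 20 = 142°
162 + 20 = 182°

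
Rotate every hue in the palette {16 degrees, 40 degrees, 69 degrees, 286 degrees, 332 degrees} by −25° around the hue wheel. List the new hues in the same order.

351°, 15°, 44°, 261°, 307°

16 − 25 = -9 → -9 + 360 = 351°
40 − 25 = 15°
69 − 25 = 44°
286 − 25 = 261°
332 − 25 = 307°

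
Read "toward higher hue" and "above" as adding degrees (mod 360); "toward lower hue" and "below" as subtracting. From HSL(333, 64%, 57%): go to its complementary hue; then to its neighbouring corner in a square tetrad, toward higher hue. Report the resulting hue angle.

243°

333 + 180 = 513 → 513 − 360 = 153°   (complement)
153 + 90 = 243°   (square ↑)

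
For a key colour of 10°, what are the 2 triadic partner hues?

A triad places three hues 120° apart.
10 + 120 = 130°
10 + 240 = 250°

130° and 250°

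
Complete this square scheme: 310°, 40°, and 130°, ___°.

A square tetradic scheme places four hues every 90°.
The full set through 40° is {40°, 130°, 220°, 310°}.
Given {40°, 130°, 310°}, the missing hue is 220°.

220°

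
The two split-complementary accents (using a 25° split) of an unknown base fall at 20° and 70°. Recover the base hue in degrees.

The accents sit 25° either side of the complement, so the complement is their short-arc midpoint on the wheel.
Short-arc midpoint of 20° and 70°: 45°.
Base is 180° from the complement: 45 − 180 = -135 → -135 + 360 = 225°

225°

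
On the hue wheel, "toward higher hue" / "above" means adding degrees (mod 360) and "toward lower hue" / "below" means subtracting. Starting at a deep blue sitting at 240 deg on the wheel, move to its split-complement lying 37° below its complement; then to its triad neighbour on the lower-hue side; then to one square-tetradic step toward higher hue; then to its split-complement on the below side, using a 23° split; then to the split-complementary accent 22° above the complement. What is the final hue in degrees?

+143° (split-comp 37° ↓): 240 + 143 = 383 → 383 − 360 = 23°
−120° (triadic ↓): 23 − 120 = -97 → -97 + 360 = 263°
+90° (square ↑): 263 + 90 = 353°
+157° (split-comp 23° ↓): 353 + 157 = 510 → 510 − 360 = 150°
+202° (split-comp 22° ↑): 150 + 202 = 352°

352°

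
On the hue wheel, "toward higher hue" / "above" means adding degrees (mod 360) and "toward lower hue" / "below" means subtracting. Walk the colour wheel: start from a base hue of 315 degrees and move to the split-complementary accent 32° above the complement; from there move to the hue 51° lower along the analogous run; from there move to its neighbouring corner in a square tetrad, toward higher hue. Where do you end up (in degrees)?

+212° (split-comp 32° ↑): 315 + 212 = 527 → 527 − 360 = 167°
−51° (analog 51° ↓): 167 − 51 = 116°
+90° (square ↑): 116 + 90 = 206°

206°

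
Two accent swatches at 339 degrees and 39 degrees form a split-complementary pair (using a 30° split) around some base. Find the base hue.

189°

The accents sit 30° either side of the complement, so the complement is their short-arc midpoint on the wheel.
Short-arc midpoint of 339° and 39°: 9°.
Base is 180° from the complement: 9 − 180 = -171 → -171 + 360 = 189°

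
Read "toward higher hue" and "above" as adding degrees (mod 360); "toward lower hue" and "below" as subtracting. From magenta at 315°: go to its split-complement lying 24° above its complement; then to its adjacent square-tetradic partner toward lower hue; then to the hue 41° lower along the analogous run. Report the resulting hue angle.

28°

315 + 204 = 519 → 519 − 360 = 159°   (split-comp 24° ↑)
159 − 90 = 69°   (square ↓)
69 − 41 = 28°   (analog 41° ↓)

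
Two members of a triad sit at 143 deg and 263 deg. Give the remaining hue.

A triad spaces three hues 120° apart.
The full set is {23°, 143°, 263°}.

23°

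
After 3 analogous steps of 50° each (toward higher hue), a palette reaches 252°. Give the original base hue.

3 steps of 50° (toward higher hue) give a net shift of +150°.
Start = end − shift: 252 − 150 = 102°

102°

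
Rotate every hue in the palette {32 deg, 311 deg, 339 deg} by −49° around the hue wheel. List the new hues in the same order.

343°, 262°, 290°

32 − 49 = -17 → -17 + 360 = 343°
311 − 49 = 262°
339 − 49 = 290°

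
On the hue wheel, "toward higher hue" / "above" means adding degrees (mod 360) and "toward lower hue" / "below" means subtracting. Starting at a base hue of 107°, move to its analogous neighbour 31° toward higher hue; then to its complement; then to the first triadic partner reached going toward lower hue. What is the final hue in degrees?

198°

+31° (analog 31° ↑): 107 + 31 = 138°
+180° (complement): 138 + 180 = 318°
−120° (triadic ↓): 318 − 120 = 198°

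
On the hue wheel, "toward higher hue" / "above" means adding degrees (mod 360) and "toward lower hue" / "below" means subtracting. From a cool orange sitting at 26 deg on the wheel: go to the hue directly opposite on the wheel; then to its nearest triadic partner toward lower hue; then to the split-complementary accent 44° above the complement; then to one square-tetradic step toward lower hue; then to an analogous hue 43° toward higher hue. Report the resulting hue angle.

+180° (complement): 26 + 180 = 206°
−120° (triadic ↓): 206 − 120 = 86°
+224° (split-comp 44° ↑): 86 + 224 = 310°
−90° (square ↓): 310 − 90 = 220°
+43° (analog 43° ↑): 220 + 43 = 263°

263°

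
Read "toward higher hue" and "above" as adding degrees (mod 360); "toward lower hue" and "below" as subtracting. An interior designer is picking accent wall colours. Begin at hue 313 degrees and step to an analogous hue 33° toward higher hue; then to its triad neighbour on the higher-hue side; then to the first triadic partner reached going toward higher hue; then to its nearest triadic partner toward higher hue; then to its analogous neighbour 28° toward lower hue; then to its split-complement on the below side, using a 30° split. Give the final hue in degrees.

analog 33° ↑ +33°: 313 + 33 = 346°
triadic ↑ +120°: 346 + 120 = 466 → 466 − 360 = 106°
triadic ↑ +120°: 106 + 120 = 226°
triadic ↑ +120°: 226 + 120 = 346°
analog 28° ↓ −28°: 346 − 28 = 318°
split-comp 30° ↓ +150°: 318 + 150 = 468 → 468 − 360 = 108°

108°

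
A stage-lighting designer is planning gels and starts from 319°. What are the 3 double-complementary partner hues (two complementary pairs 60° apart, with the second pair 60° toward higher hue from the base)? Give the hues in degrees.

A rectangular tetradic uses two complementary pairs 60° apart: offsets 0°, 60°, 180°, 240°.
319 + 60 = 379 → 379 − 360 = 19°
319 + 180 = 499 → 499 − 360 = 139°
319 + 240 = 559 → 559 − 360 = 199°

19°, 139° and 199°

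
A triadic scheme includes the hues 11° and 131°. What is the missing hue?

251°

A triad places three hues 120° apart.
The full set through 11° is {11°, 131°, 251°}.
Given {11°, 131°}, the missing hue is 251°.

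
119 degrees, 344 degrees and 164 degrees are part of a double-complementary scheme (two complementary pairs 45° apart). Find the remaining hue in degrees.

299°

A rectangular tetradic uses two complementary pairs 45° apart: offsets 0°, 45°, 180°, 225°.
Among {119°, 164°, 344°}, 164° and 344° are a 180° pair.
The remaining hue 119° needs its own complement: 119 + 180 = 299°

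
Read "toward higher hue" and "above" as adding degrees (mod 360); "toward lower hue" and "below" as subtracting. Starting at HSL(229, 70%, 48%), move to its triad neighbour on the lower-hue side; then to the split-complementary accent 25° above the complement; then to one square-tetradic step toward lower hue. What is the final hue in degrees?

224°

triadic ↓ −120°: 229 − 120 = 109°
split-comp 25° ↑ +205°: 109 + 205 = 314°
square ↓ −90°: 314 − 90 = 224°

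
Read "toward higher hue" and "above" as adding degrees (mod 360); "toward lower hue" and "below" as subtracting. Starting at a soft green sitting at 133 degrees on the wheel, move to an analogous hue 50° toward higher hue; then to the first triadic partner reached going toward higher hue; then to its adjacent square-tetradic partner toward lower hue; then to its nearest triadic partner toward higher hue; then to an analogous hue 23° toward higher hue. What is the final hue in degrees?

356°

133 + 50 = 183°   (analog 50° ↑)
183 + 120 = 303°   (triadic ↑)
303 − 90 = 213°   (square ↓)
213 + 120 = 333°   (triadic ↑)
333 + 23 = 356°   (analog 23° ↑)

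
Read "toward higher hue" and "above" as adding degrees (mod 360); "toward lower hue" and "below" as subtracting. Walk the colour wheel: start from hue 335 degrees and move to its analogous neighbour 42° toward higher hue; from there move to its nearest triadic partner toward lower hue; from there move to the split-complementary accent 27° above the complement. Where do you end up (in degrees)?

104°

335 + 42 = 377 → 377 − 360 = 17°   (analog 42° ↑)
17 − 120 = -103 → -103 + 360 = 257°   (triadic ↓)
257 + 207 = 464 → 464 − 360 = 104°   (split-comp 27° ↑)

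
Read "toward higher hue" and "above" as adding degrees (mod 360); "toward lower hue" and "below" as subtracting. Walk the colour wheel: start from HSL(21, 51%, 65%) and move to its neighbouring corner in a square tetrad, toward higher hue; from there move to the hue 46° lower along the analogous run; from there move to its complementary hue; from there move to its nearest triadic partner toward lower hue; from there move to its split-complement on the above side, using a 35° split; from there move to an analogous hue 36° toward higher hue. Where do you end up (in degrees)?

square ↑ +90°: 21 + 90 = 111°
analog 46° ↓ −46°: 111 − 46 = 65°
complement +180°: 65 + 180 = 245°
triadic ↓ −120°: 245 − 120 = 125°
split-comp 35° ↑ +215°: 125 + 215 = 340°
analog 36° ↑ +36°: 340 + 36 = 376 → 376 − 360 = 16°

16°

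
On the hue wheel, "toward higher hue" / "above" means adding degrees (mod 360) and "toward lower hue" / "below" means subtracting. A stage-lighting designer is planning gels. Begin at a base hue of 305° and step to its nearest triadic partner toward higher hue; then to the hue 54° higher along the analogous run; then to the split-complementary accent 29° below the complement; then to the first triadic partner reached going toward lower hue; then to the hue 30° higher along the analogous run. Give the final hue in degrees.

180°

triadic ↑ +120°: 305 + 120 = 425 → 425 − 360 = 65°
analog 54° ↑ +54°: 65 + 54 = 119°
split-comp 29° ↓ +151°: 119 + 151 = 270°
triadic ↓ −120°: 270 − 120 = 150°
analog 30° ↑ +30°: 150 + 30 = 180°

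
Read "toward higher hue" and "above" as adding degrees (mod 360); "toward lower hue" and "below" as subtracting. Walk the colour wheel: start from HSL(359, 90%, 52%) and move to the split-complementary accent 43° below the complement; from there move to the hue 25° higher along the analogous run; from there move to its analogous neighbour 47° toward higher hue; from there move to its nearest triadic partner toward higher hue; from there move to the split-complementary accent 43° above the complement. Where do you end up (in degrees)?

191°

359 + 137 = 496 → 496 − 360 = 136°   (split-comp 43° ↓)
136 + 25 = 161°   (analog 25° ↑)
161 + 47 = 208°   (analog 47° ↑)
208 + 120 = 328°   (triadic ↑)
328 + 223 = 551 → 551 − 360 = 191°   (split-comp 43° ↑)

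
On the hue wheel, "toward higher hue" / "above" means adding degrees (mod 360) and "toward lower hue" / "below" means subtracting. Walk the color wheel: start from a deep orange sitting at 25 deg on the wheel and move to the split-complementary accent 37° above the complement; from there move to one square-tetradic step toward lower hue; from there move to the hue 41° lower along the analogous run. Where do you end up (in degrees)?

111°

25 + 217 = 242°   (split-comp 37° ↑)
242 − 90 = 152°   (square ↓)
152 − 41 = 111°   (analog 41° ↓)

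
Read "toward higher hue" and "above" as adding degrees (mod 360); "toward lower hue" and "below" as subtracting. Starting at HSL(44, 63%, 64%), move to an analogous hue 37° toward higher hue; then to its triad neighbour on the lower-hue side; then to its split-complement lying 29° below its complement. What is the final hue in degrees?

44 + 37 = 81°   (analog 37° ↑)
81 − 120 = -39 → -39 + 360 = 321°   (triadic ↓)
321 + 151 = 472 → 472 − 360 = 112°   (split-comp 29° ↓)

112°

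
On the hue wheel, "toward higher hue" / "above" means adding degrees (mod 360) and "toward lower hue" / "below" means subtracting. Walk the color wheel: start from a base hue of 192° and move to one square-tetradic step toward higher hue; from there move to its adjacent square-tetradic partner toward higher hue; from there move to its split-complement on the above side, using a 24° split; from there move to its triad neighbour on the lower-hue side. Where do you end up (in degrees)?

192 + 90 = 282°   (square ↑)
282 + 90 = 372 → 372 − 360 = 12°   (square ↑)
12 + 204 = 216°   (split-comp 24° ↑)
216 − 120 = 96°   (triadic ↓)

96°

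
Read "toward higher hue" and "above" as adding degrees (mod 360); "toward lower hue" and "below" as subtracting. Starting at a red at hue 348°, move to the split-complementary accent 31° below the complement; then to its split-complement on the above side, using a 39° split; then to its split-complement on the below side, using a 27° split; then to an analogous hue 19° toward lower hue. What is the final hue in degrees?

130°

+149° (split-comp 31° ↓): 348 + 149 = 497 → 497 − 360 = 137°
+219° (split-comp 39° ↑): 137 + 219 = 356°
+153° (split-comp 27° ↓): 356 + 153 = 509 → 509 − 360 = 149°
−19° (analog 19° ↓): 149 − 19 = 130°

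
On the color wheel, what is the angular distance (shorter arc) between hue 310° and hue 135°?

175°

|310 − 135| = 175.
175 ≤ 180, so the shorter arc is 175°.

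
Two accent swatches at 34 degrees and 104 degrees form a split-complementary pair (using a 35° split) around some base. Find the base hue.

The accents sit 35° either side of the complement, so the complement is their short-arc midpoint on the wheel.
Short-arc midpoint of 34° and 104°: 69°.
Base is 180° from the complement: 69 − 180 = -111 → -111 + 360 = 249°

249°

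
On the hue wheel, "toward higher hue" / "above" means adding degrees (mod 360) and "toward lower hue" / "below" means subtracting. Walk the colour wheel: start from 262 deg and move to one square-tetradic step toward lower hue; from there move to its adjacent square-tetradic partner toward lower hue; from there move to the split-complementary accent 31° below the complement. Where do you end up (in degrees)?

231°

square ↓ −90°: 262 − 90 = 172°
square ↓ −90°: 172 − 90 = 82°
split-comp 31° ↓ +149°: 82 + 149 = 231°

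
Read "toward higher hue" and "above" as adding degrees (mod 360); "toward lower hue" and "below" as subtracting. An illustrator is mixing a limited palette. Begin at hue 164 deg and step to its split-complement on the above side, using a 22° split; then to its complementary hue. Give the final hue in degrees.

164 + 202 = 366 → 366 − 360 = 6°   (split-comp 22° ↑)
6 + 180 = 186°   (complement)

186°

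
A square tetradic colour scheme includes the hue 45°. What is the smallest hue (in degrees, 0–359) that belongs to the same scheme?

45°

A square tetradic scheme places four hues every 90°.
The full set through 45° is {45°, 135°, 225°, 315°}.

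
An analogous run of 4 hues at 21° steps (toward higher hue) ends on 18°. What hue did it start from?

3 steps of 21° (toward higher hue) give a net shift of +63°.
Start = end − shift: 18 − 63 = -45 → -45 + 360 = 315°

315°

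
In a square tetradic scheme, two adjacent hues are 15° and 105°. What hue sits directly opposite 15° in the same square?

195°

A square tetradic scheme places four hues 90° apart; opposite corners are 180° apart.
15 + 180 = 195°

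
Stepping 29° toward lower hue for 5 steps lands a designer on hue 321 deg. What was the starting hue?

5 steps of 29° (toward lower hue) give a net shift of −145°.
Start = end − shift: 321 + 145 = 466 → 466 − 360 = 106°

106°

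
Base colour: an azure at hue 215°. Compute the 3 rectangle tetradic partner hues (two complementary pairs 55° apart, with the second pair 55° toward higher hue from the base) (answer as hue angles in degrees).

215 + 55 = 270°
215 + 180 = 395 → 395 − 360 = 35°
215 + 235 = 450 → 450 − 360 = 90°

270°, 35° and 90°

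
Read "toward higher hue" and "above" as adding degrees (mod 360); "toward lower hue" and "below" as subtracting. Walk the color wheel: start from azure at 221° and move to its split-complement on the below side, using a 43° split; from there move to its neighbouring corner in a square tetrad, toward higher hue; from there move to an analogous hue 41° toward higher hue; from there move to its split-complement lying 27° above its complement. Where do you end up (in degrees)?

split-comp 43° ↓ +137°: 221 + 137 = 358°
square ↑ +90°: 358 + 90 = 448 → 448 − 360 = 88°
analog 41° ↑ +41°: 88 + 41 = 129°
split-comp 27° ↑ +207°: 129 + 207 = 336°

336°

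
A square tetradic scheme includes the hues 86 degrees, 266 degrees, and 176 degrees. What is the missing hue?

A square tetradic scheme places four hues every 90°.
The full set through 86° is {86°, 176°, 266°, 356°}.
Given {86°, 176°, 266°}, the missing hue is 356°.

356°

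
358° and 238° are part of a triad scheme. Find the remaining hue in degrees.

118°

A triad places three hues 120° apart.
The full set through 238° is {118°, 238°, 358°}.
Given {238°, 358°}, the missing hue is 118°.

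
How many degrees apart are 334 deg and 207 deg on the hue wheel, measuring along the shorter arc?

|334 − 207| = 127.
127 ≤ 180, so the shorter arc is 127°.

127°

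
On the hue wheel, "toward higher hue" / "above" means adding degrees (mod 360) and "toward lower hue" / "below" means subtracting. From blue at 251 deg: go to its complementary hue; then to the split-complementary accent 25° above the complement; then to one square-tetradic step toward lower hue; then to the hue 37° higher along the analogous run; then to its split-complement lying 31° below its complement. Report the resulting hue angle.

complement +180°: 251 + 180 = 431 → 431 − 360 = 71°
split-comp 25° ↑ +205°: 71 + 205 = 276°
square ↓ −90°: 276 − 90 = 186°
analog 37° ↑ +37°: 186 + 37 = 223°
split-comp 31° ↓ +149°: 223 + 149 = 372 → 372 − 360 = 12°

12°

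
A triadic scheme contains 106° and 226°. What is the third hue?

346°

A triad spaces three hues 120° apart.
The full set is {106°, 226°, 346°}.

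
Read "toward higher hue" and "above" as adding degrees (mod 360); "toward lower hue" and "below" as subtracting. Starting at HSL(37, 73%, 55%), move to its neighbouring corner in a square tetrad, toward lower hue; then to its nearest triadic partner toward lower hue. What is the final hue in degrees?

187°

−90° (square ↓): 37 − 90 = -53 → -53 + 360 = 307°
−120° (triadic ↓): 307 − 120 = 187°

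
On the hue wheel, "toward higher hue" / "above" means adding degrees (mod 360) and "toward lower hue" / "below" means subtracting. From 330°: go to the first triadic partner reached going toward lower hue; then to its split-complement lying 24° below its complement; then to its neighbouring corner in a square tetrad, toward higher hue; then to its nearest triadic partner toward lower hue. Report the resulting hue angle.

336°

330 − 120 = 210°   (triadic ↓)
210 + 156 = 366 → 366 − 360 = 6°   (split-comp 24° ↓)
6 + 90 = 96°   (square ↑)
96 − 120 = -24 → -24 + 360 = 336°   (triadic ↓)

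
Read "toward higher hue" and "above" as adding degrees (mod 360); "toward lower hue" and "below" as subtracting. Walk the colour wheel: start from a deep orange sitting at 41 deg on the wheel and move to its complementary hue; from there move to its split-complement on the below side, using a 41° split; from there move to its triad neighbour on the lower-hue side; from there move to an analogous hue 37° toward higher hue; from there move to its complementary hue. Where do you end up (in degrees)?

97°

+180° (complement): 41 + 180 = 221°
+139° (split-comp 41° ↓): 221 + 139 = 360 → 360 − 360 = 0°
−120° (triadic ↓): 0 − 120 = -120 → -120 + 360 = 240°
+37° (analog 37° ↑): 240 + 37 = 277°
+180° (complement): 277 + 180 = 457 → 457 − 360 = 97°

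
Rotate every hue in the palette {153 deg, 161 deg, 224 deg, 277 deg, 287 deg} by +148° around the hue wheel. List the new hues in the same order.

153 + 148 = 301°
161 + 148 = 309°
224 + 148 = 372 → 372 − 360 = 12°
277 + 148 = 425 → 425 − 360 = 65°
287 + 148 = 435 → 435 − 360 = 75°

301°, 309°, 12°, 65°, 75°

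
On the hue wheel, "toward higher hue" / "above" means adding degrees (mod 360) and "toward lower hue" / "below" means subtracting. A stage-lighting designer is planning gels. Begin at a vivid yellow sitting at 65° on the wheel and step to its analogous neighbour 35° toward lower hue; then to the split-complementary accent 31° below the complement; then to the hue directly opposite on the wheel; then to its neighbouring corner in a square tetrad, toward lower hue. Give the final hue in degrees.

−35° (analog 35° ↓): 65 − 35 = 30°
+149° (split-comp 31° ↓): 30 + 149 = 179°
+180° (complement): 179 + 180 = 359°
−90° (square ↓): 359 − 90 = 269°

269°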